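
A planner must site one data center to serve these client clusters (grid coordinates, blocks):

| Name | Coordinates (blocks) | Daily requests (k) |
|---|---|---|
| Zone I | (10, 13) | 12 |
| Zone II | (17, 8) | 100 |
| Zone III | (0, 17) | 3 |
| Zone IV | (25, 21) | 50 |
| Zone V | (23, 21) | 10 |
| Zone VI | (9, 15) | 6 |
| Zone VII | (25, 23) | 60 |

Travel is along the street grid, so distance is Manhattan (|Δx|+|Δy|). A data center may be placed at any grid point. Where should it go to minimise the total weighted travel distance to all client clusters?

Manhattan distance separates: Σwᵢ(|x−xᵢ|+|y−yᵢ|) = Σwᵢ|x−xᵢ| + Σwᵢ|y−yᵢ|, so x and y are optimised independently as 1-D weighted medians.
Total weight W = 241; half = 120.5.
x-coordinate, sorted with cumulative weight:
  x=0 (Zone III, w=3) cum 3
  x=9 (Zone VI, w=6) cum 9
  x=10 (Zone I, w=12) cum 21
  x=17 (Zone II, w=100) cum 121  ← median
  x=23 (Zone V, w=10) cum 131
  x=25 (Zone IV, w=50) cum 181
  x=25 (Zone VII, w=60) cum 241
⇒ x* = 17
y-coordinate, sorted with cumulative weight:
  y=8 (Zone II, w=100) cum 100
  y=13 (Zone I, w=12) cum 112
  y=15 (Zone VI, w=6) cum 118
  y=17 (Zone III, w=3) cum 121  ← median
  y=21 (Zone IV, w=50) cum 171
  y=21 (Zone V, w=10) cum 181
  y=23 (Zone VII, w=60) cum 241
⇒ y* = 17

(17, 17)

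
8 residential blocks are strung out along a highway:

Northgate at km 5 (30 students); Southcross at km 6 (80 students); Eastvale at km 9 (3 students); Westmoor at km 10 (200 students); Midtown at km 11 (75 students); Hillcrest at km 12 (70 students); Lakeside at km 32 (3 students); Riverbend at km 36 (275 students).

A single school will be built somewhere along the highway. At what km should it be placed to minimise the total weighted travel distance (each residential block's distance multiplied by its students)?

For a sum of weighted absolute distances on a line, the optimum is the weighted median (not the mean). Total weight W = 736; half-weight = 368.
Sort by position and accumulate weight:
  km 5 (Northgate, w=30) → cum 30
  km 6 (Southcross, w=80) → cum 110
  km 9 (Eastvale, w=3) → cum 113
  km 10 (Westmoor, w=200) → cum 313
  km 11 (Midtown, w=75) → cum 388  ≥ 368 → median here
  km 12 (Hillcrest, w=70) → cum 458
  km 32 (Lakeside, w=3) → cum 461
  km 36 (Riverbend, w=275) → cum 736
Optimal location: km 11.

x = 11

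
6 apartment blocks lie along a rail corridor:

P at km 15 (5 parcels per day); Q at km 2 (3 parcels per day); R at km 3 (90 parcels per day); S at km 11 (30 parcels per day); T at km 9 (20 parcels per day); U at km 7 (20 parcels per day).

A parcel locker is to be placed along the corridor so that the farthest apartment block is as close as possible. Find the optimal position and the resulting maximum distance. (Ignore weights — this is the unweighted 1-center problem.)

location 8.5, max distance 6.5

The 1-center on a line is the midpoint of the two extreme points: leftmost at 2, rightmost at 15.
Optimal location = (2 + 15)/2 = 8.5; maximum distance = (15 − 2)/2 = 6.5.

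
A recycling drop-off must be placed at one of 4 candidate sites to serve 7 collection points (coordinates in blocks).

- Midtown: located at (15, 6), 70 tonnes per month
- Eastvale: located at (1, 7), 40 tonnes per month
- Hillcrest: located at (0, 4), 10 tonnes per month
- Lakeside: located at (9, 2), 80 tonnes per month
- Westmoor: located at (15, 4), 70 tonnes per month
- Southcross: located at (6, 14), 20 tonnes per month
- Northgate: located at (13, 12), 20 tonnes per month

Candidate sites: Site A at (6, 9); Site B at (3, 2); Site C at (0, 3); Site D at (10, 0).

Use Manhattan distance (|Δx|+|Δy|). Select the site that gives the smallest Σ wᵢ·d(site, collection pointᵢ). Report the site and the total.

Site D, total 3080 blocks

Total weighted distance at each candidate:
  Site A (6, 9): total = 3310
  Site B (3, 2): total = 3610
  Site C (0, 3): total = 4170
  Site D (10, 0): total = 3080
Minimum is at Site D with total 3080 blocks.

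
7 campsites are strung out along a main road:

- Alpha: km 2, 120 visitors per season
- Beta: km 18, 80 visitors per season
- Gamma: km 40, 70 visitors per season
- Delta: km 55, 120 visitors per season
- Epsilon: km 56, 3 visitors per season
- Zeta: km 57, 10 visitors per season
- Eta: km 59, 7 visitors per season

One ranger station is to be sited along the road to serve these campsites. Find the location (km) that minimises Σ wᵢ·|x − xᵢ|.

x = 40

For a sum of weighted absolute distances on a line, the optimum is the weighted median (not the mean). Total weight W = 410; half-weight = 205.
Sort by position and accumulate weight:
  km 2 (Alpha, w=120) → cum 120
  km 18 (Beta, w=80) → cum 200
  km 40 (Gamma, w=70) → cum 270  ≥ 205 → median here
  km 55 (Delta, w=120) → cum 390
  km 56 (Epsilon, w=3) → cum 393
  km 57 (Zeta, w=10) → cum 403
  km 59 (Eta, w=7) → cum 410
Optimal location: km 40.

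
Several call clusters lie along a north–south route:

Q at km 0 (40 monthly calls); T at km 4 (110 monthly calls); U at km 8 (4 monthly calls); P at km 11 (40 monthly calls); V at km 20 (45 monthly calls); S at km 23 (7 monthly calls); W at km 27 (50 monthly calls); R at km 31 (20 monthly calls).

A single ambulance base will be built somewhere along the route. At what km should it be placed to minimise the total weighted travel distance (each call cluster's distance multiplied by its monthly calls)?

For a sum of weighted absolute distances on a line, the optimum is the weighted median (not the mean). Total weight W = 316; half-weight = 158.
Sort by position and accumulate weight:
  km 0 (Q, w=40) → cum 40
  km 4 (T, w=110) → cum 150
  km 8 (U, w=4) → cum 154
  km 11 (P, w=40) → cum 194  ≥ 158 → median here
  km 20 (V, w=45) → cum 239
  km 23 (S, w=7) → cum 246
  km 27 (W, w=50) → cum 296
  km 31 (R, w=20) → cum 316
Optimal location: km 11.

x = 11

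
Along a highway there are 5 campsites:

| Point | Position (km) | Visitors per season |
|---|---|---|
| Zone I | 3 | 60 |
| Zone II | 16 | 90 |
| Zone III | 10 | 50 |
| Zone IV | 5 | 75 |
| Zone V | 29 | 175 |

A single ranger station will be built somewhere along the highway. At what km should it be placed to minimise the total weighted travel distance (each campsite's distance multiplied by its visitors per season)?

x = 16

For a sum of weighted absolute distances on a line, the optimum is the weighted median (not the mean). Total weight W = 450; half-weight = 225.
Sort by position and accumulate weight:
  km 3 (Zone I, w=60) → cum 60
  km 5 (Zone IV, w=75) → cum 135
  km 10 (Zone III, w=50) → cum 185
  km 16 (Zone II, w=90) → cum 275  ≥ 225 → median here
  km 29 (Zone V, w=175) → cum 450
Optimal location: km 16.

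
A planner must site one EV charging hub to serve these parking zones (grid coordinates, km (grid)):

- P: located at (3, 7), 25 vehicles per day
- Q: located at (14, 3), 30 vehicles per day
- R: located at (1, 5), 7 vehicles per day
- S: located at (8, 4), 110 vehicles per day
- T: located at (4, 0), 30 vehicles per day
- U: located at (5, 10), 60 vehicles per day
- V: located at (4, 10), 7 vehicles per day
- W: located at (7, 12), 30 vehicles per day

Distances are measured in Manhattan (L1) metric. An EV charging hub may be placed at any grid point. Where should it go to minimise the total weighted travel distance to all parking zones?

Manhattan distance separates: Σwᵢ(|x−xᵢ|+|y−yᵢ|) = Σwᵢ|x−xᵢ| + Σwᵢ|y−yᵢ|, so x and y are optimised independently as 1-D weighted medians.
Total weight W = 299; half = 149.5.
x-coordinate, sorted with cumulative weight:
  x=1 (R, w=7) cum 7
  x=3 (P, w=25) cum 32
  x=4 (T, w=30) cum 62
  x=4 (V, w=7) cum 69
  x=5 (U, w=60) cum 129
  x=7 (W, w=30) cum 159  ← median
  x=8 (S, w=110) cum 269
  x=14 (Q, w=30) cum 299
⇒ x* = 7
y-coordinate, sorted with cumulative weight:
  y=0 (T, w=30) cum 30
  y=3 (Q, w=30) cum 60
  y=4 (S, w=110) cum 170  ← median
  y=5 (R, w=7) cum 177
  y=7 (P, w=25) cum 202
  y=10 (U, w=60) cum 262
  y=10 (V, w=7) cum 269
  y=12 (W, w=30) cum 299
⇒ y* = 4

(7, 4)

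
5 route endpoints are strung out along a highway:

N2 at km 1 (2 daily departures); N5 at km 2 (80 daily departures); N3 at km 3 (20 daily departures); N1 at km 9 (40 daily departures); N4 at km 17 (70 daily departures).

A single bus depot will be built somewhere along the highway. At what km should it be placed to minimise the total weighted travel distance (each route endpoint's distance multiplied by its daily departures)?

x = 9

For a sum of weighted absolute distances on a line, the optimum is the weighted median (not the mean). Total weight W = 212; half-weight = 106.
Sort by position and accumulate weight:
  km 1 (N2, w=2) → cum 2
  km 2 (N5, w=80) → cum 82
  km 3 (N3, w=20) → cum 102
  km 9 (N1, w=40) → cum 142  ≥ 106 → median here
  km 17 (N4, w=70) → cum 212
Optimal location: km 9.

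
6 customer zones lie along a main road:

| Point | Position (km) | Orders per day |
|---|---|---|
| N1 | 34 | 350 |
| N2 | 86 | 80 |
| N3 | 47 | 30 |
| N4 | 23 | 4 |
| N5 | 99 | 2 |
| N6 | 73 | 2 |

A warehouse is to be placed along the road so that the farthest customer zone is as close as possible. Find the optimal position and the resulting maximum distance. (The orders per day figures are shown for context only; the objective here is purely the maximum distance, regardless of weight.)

The 1-center on a line is the midpoint of the two extreme points: leftmost at 23, rightmost at 99.
Optimal location = (23 + 99)/2 = 61; maximum distance = (99 − 23)/2 = 38.

location 61, max distance 38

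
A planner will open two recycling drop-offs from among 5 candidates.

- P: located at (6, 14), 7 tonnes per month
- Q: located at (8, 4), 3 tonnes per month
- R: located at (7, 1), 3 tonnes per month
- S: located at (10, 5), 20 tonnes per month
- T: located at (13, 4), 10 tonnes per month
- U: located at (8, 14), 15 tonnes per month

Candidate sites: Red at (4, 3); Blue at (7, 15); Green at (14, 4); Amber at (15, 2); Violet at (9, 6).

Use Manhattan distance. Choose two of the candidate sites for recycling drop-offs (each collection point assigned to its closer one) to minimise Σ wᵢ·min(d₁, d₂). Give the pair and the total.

Evaluate every pair (each demand assigned to the nearer of the two):
  {Blue, Violet}: total = 174
  {Blue, Green}: total = 202
  {Green, Violet}: total = 292
  {Blue, Amber}: total = 298
  {Amber, Violet}: total = 322
  {Red, Blue}: total = 334
  {Red, Violet}: total = 336
  {Red, Green}: total = 456
  {Green, Amber}: total = 521
  {Red, Amber}: total = 546
Best pair: {Blue, Violet} with total 174.

{Blue, Violet}, total 174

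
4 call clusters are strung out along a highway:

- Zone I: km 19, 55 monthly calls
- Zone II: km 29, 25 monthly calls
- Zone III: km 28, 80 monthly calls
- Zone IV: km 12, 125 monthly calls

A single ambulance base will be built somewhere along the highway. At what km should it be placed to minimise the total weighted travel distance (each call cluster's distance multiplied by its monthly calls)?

For a sum of weighted absolute distances on a line, the optimum is the weighted median (not the mean). Total weight W = 285; half-weight = 142.5.
Sort by position and accumulate weight:
  km 12 (Zone IV, w=125) → cum 125
  km 19 (Zone I, w=55) → cum 180  ≥ 142.5 → median here
  km 28 (Zone III, w=80) → cum 260
  km 29 (Zone II, w=25) → cum 285
Optimal location: km 19.

x = 19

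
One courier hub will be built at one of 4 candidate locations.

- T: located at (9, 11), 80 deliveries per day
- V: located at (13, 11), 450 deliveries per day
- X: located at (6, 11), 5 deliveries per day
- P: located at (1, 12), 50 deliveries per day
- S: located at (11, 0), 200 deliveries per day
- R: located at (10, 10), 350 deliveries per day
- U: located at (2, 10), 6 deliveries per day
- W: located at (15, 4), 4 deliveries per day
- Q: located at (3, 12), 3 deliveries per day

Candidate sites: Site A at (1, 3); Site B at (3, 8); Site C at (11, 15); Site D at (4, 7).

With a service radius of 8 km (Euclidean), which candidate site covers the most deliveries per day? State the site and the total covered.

Site C, covering 885

Coverage radius r = 8 km; a point is covered iff (Δx)²+(Δy)² ≤ 8² = 64.
  Site A (1, 3): covers {U} → 6
  Site B (3, 8): covers {T, X, P, R, U, Q} → 494
  Site C (11, 15): covers {T, V, X, R} → 885
  Site D (4, 7): covers {T, X, P, R, U, Q} → 494
Maximum coverage at Site C: 885 deliveries per day.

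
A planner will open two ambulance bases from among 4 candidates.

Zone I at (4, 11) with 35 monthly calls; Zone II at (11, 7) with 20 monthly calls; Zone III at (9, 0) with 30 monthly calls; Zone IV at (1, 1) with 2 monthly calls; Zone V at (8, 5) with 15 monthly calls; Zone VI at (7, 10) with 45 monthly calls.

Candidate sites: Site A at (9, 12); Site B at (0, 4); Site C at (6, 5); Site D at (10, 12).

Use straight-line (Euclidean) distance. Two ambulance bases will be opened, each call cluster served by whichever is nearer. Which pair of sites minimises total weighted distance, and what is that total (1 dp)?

Evaluate every pair (each demand assigned to the nearer of the two):
  {Site A, Site C}: total = 631.2
  {Site C, Site D}: total = 694.9
  {Site B, Site C}: total = 769.8
  {Site A, Site B}: total = 821.3
  {Site B, Site D}: total = 888.1
  {Site A, Site D}: total = 901.0
Best pair: {Site A, Site C} with total 631.2.

{Site A, Site C}, total 631.2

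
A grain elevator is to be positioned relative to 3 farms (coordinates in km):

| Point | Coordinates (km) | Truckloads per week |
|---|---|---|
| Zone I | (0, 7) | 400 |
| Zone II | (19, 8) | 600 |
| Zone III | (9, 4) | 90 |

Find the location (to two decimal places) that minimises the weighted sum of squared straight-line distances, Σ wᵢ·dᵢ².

(11.20, 7.30)

The minimiser of Σwᵢ‖p−pᵢ‖² is the weighted centroid p* = (Σwᵢpᵢ)/(Σwᵢ).
Σwᵢ = 1090.
Σwᵢxᵢ = 400·0 + 600·19 + 90·9 = 12210.
Σwᵢyᵢ = 400·7 + 600·8 + 90·4 = 7960.
x* = 12210/1090 = 11.20, y* = 7960/1090 = 7.30.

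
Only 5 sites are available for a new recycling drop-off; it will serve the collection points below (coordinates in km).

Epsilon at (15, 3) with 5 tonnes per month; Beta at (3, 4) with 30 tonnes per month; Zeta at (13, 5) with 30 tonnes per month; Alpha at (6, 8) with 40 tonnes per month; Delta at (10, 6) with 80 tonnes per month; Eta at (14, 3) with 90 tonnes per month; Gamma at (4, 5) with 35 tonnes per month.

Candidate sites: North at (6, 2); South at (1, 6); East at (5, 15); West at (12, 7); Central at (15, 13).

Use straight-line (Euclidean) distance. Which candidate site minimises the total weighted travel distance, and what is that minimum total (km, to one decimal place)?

West, total 1490.0 km

Total weighted distance at each candidate:
  North (6, 2): total = 1926.3
  South (1, 6): total = 2764.5
  East (5, 15): total = 3605.9
  West (12, 7): total = 1490.0
  Central (15, 13): total = 3227.9
Minimum is at West with total 1490.0 km.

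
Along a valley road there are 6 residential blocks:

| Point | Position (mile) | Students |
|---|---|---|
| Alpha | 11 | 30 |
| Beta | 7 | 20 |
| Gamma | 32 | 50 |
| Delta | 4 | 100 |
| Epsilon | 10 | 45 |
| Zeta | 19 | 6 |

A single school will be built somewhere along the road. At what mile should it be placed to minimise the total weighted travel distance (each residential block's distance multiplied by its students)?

x = 10

For a sum of weighted absolute distances on a line, the optimum is the weighted median (not the mean). Total weight W = 251; half-weight = 125.5.
Sort by position and accumulate weight:
  mile 4 (Delta, w=100) → cum 100
  mile 7 (Beta, w=20) → cum 120
  mile 10 (Epsilon, w=45) → cum 165  ≥ 125.5 → median here
  mile 11 (Alpha, w=30) → cum 195
  mile 19 (Zeta, w=6) → cum 201
  mile 32 (Gamma, w=50) → cum 251
Optimal location: mile 10.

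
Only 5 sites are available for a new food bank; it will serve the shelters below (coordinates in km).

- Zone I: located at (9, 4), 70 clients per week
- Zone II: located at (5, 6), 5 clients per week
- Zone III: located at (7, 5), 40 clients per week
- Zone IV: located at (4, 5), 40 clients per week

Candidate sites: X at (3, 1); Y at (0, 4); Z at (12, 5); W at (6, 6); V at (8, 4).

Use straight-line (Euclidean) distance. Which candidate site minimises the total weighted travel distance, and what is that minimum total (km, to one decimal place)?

Total weighted distance at each candidate:
  X (3, 1): total = 887.7
  Y (0, 4): total = 1104.7
  Z (12, 5): total = 776.7
  W (6, 6): total = 403.4
  V (8, 4): total = 309.5
Minimum is at V with total 309.5 km.

V, total 309.5 km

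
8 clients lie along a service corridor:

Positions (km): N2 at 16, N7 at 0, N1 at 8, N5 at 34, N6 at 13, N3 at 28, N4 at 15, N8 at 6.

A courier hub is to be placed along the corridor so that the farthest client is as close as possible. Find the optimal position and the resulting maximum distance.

location 17, max distance 17

The 1-center on a line is the midpoint of the two extreme points: leftmost at 0, rightmost at 34.
Optimal location = (0 + 34)/2 = 17; maximum distance = (34 − 0)/2 = 17.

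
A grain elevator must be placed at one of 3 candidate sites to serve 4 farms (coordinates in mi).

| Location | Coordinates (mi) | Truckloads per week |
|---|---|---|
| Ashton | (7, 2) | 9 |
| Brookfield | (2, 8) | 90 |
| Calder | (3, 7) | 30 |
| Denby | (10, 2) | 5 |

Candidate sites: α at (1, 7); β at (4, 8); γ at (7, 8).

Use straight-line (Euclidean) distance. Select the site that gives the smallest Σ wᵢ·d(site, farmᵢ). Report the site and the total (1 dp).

α, total 309.0 mi

Total weighted distance at each candidate:
  α (1, 7): total = 309.0
  β (4, 8): total = 325.2
  γ (7, 8): total = 661.2
Minimum is at α with total 309.0 mi.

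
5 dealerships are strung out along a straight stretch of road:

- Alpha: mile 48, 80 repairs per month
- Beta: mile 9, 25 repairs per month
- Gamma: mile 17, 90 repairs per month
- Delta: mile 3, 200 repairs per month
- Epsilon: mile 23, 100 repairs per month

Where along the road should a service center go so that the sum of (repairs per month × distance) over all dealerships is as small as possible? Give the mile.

x = 17

For a sum of weighted absolute distances on a line, the optimum is the weighted median (not the mean). Total weight W = 495; half-weight = 247.5.
Sort by position and accumulate weight:
  mile 3 (Delta, w=200) → cum 200
  mile 9 (Beta, w=25) → cum 225
  mile 17 (Gamma, w=90) → cum 315  ≥ 247.5 → median here
  mile 23 (Epsilon, w=100) → cum 415
  mile 48 (Alpha, w=80) → cum 495
Optimal location: mile 17.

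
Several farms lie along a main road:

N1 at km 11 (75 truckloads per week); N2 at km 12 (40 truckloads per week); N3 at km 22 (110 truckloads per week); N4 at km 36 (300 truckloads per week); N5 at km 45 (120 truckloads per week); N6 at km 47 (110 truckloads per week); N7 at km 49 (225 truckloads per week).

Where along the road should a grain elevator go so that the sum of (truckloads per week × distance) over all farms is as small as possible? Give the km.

For a sum of weighted absolute distances on a line, the optimum is the weighted median (not the mean). Total weight W = 980; half-weight = 490.
Sort by position and accumulate weight:
  km 11 (N1, w=75) → cum 75
  km 12 (N2, w=40) → cum 115
  km 22 (N3, w=110) → cum 225
  km 36 (N4, w=300) → cum 525  ≥ 490 → median here
  km 45 (N5, w=120) → cum 645
  km 47 (N6, w=110) → cum 755
  km 49 (N7, w=225) → cum 980
Optimal location: km 36.

x = 36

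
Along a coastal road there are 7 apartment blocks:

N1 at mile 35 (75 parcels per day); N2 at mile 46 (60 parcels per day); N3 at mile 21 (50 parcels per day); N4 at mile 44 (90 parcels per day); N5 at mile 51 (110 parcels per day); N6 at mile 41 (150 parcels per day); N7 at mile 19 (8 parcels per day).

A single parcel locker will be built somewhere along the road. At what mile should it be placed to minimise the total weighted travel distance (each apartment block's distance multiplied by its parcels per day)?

x = 41

For a sum of weighted absolute distances on a line, the optimum is the weighted median (not the mean). Total weight W = 543; half-weight = 271.5.
Sort by position and accumulate weight:
  mile 19 (N7, w=8) → cum 8
  mile 21 (N3, w=50) → cum 58
  mile 35 (N1, w=75) → cum 133
  mile 41 (N6, w=150) → cum 283  ≥ 271.5 → median here
  mile 44 (N4, w=90) → cum 373
  mile 46 (N2, w=60) → cum 433
  mile 51 (N5, w=110) → cum 543
Optimal location: mile 41.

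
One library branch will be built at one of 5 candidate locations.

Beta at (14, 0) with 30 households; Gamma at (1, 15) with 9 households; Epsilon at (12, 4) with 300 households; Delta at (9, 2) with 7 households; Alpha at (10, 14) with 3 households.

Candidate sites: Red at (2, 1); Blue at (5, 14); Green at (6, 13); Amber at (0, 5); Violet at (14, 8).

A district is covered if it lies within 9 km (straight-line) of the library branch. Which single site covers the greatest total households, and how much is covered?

Violet, covering 340

Coverage radius r = 9 km; a point is covered iff (Δx)²+(Δy)² ≤ 9² = 81.
  Red (2, 1): covers {Delta} → 7
  Blue (5, 14): covers {Gamma, Alpha} → 12
  Green (6, 13): covers {Gamma, Alpha} → 12
  Amber (0, 5): covers {none} → 0
  Violet (14, 8): covers {Beta, Epsilon, Delta, Alpha} → 340
Maximum coverage at Violet: 340 households.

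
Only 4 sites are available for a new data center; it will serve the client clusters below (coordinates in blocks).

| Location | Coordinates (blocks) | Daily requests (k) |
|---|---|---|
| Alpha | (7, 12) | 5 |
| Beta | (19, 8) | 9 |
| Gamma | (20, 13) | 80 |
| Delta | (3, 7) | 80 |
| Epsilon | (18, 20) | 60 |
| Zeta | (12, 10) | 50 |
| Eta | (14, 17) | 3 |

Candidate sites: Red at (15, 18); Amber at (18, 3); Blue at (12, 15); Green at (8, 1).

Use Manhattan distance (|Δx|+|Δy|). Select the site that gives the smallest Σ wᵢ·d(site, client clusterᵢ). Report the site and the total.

Total weighted distance at each candidate:
  Red (15, 18): total = 3692
  Amber (18, 3): total = 4358
  Blue (12, 15): total = 3248
  Green (8, 1): total = 5478
Minimum is at Blue with total 3248 blocks.

Blue, total 3248 blocks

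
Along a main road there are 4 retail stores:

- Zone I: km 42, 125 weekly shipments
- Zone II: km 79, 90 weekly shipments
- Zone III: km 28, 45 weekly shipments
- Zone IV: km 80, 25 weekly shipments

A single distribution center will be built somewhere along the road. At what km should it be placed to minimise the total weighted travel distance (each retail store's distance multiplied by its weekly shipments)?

For a sum of weighted absolute distances on a line, the optimum is the weighted median (not the mean). Total weight W = 285; half-weight = 142.5.
Sort by position and accumulate weight:
  km 28 (Zone III, w=45) → cum 45
  km 42 (Zone I, w=125) → cum 170  ≥ 142.5 → median here
  km 79 (Zone II, w=90) → cum 260
  km 80 (Zone IV, w=25) → cum 285
Optimal location: km 42.

x = 42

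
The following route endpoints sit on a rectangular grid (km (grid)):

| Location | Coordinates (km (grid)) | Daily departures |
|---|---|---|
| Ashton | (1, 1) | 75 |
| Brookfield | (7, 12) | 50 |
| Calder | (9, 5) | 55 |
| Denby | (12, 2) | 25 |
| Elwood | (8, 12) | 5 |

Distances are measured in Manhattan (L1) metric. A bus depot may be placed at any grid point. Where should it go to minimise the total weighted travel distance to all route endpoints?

Manhattan distance separates: Σwᵢ(|x−xᵢ|+|y−yᵢ|) = Σwᵢ|x−xᵢ| + Σwᵢ|y−yᵢ|, so x and y are optimised independently as 1-D weighted medians.
Total weight W = 210; half = 105.
x-coordinate, sorted with cumulative weight:
  x=1 (Ashton, w=75) cum 75
  x=7 (Brookfield, w=50) cum 125  ← median
  x=8 (Elwood, w=5) cum 130
  x=9 (Calder, w=55) cum 185
  x=12 (Denby, w=25) cum 210
⇒ x* = 7
y-coordinate, sorted with cumulative weight:
  y=1 (Ashton, w=75) cum 75
  y=2 (Denby, w=25) cum 100
  y=5 (Calder, w=55) cum 155  ← median
  y=12 (Brookfield, w=50) cum 205
  y=12 (Elwood, w=5) cum 210
⇒ y* = 5

(7, 5)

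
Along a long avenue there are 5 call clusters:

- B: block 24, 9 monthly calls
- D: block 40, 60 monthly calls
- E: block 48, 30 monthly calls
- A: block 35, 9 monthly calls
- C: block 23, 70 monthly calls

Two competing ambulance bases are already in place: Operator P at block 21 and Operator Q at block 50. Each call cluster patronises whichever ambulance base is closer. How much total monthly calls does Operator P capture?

The indifferent point is the midpoint (21+50)/2 = 35.5; call clusters left of it (closer to Operator P at 21) go to Operator P, those right go to Operator Q.
  C at 23 (w=70) → Operator P
  B at 24 (w=9) → Operator P
  A at 35 (w=9) → Operator P
  D at 40 (w=60) → Operator Q
  E at 48 (w=30) → Operator Q
Operator P captures 88; Operator Q captures 90.

88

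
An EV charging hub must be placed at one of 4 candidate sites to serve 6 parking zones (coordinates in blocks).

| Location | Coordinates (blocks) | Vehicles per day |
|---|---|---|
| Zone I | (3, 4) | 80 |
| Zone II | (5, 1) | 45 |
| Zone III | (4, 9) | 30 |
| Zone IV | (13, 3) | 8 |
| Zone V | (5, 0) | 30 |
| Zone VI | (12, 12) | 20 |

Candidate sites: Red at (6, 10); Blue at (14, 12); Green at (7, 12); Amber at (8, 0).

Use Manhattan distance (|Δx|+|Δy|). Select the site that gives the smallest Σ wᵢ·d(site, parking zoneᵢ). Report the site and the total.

Total weighted distance at each candidate:
  Red (6, 10): total = 1862
  Blue (14, 12): total = 3560
  Green (7, 12): total = 2365
  Amber (8, 0): total = 1764
Minimum is at Amber with total 1764 blocks.

Amber, total 1764 blocks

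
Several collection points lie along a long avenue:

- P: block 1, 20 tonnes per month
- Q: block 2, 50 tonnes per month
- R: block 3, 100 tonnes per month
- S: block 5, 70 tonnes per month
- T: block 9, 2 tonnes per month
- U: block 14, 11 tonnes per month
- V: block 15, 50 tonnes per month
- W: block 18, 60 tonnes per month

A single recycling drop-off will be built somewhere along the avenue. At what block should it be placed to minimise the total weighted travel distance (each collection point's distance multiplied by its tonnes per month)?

x = 5

For a sum of weighted absolute distances on a line, the optimum is the weighted median (not the mean). Total weight W = 363; half-weight = 181.5.
Sort by position and accumulate weight:
  block 1 (P, w=20) → cum 20
  block 2 (Q, w=50) → cum 70
  block 3 (R, w=100) → cum 170
  block 5 (S, w=70) → cum 240  ≥ 181.5 → median here
  block 9 (T, w=2) → cum 242
  block 14 (U, w=11) → cum 253
  block 15 (V, w=50) → cum 303
  block 18 (W, w=60) → cum 363
Optimal location: block 5.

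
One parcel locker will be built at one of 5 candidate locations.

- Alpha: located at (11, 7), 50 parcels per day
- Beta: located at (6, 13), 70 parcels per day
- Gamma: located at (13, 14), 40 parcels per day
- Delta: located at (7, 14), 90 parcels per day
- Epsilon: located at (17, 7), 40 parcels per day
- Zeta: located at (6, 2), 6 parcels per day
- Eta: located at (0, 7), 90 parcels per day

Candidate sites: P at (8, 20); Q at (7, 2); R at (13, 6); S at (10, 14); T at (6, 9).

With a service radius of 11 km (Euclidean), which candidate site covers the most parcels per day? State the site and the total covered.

Coverage radius r = 11 km; a point is covered iff (Δx)²+(Δy)² ≤ 11² = 121.
  P (8, 20): covers {Beta, Gamma, Delta} → 200
  Q (7, 2): covers {Alpha, Zeta, Eta} → 146
  R (13, 6): covers {Alpha, Beta, Gamma, Delta, Epsilon, Zeta} → 296
  S (10, 14): covers {Alpha, Beta, Gamma, Delta, Epsilon} → 290
  T (6, 9): covers {Alpha, Beta, Gamma, Delta, Zeta, Eta} → 346
Maximum coverage at T: 346 parcels per day.

T, covering 346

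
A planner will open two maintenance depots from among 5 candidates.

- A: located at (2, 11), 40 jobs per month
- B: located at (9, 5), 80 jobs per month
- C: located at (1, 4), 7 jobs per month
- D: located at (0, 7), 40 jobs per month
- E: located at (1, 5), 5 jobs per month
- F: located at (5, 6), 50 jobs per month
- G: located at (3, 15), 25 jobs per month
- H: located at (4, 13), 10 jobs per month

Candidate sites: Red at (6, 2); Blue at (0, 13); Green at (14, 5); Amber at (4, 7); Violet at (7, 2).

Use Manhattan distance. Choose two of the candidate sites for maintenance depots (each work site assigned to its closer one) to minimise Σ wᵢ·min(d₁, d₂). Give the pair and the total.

{Blue, Amber}, total 1212

Evaluate every pair (each demand assigned to the nearer of the two):
  {Blue, Amber}: total = 1212
  {Green, Amber}: total = 1252
  {Amber, Violet}: total = 1252
  {Red, Amber}: total = 1332
  {Blue, Violet}: total = 1366
  {Red, Blue}: total = 1384
  {Blue, Green}: total = 1580
  {Red, Green}: total = 2229
  {Red, Violet}: total = 2229
  {Green, Violet}: total = 2406
Best pair: {Blue, Amber} with total 1212.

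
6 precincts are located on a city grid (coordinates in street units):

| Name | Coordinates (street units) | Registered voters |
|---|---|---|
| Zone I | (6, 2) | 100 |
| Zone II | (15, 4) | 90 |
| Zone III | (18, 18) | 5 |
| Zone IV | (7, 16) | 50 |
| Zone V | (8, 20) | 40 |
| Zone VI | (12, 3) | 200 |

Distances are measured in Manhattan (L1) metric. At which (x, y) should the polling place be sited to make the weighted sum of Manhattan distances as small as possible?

Manhattan distance separates: Σwᵢ(|x−xᵢ|+|y−yᵢ|) = Σwᵢ|x−xᵢ| + Σwᵢ|y−yᵢ|, so x and y are optimised independently as 1-D weighted medians.
Total weight W = 485; half = 242.5.
x-coordinate, sorted with cumulative weight:
  x=6 (Zone I, w=100) cum 100
  x=7 (Zone IV, w=50) cum 150
  x=8 (Zone V, w=40) cum 190
  x=12 (Zone VI, w=200) cum 390  ← median
  x=15 (Zone II, w=90) cum 480
  x=18 (Zone III, w=5) cum 485
⇒ x* = 12
y-coordinate, sorted with cumulative weight:
  y=2 (Zone I, w=100) cum 100
  y=3 (Zone VI, w=200) cum 300  ← median
  y=4 (Zone II, w=90) cum 390
  y=16 (Zone IV, w=50) cum 440
  y=18 (Zone III, w=5) cum 445
  y=20 (Zone V, w=40) cum 485
⇒ y* = 3

(12, 3)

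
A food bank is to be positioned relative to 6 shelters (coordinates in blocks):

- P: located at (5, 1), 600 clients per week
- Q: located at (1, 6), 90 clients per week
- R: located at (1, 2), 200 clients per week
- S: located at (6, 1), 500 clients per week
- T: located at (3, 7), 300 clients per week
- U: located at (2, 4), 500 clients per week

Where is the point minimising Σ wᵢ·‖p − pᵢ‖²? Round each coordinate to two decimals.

The minimiser of Σwᵢ‖p−pᵢ‖² is the weighted centroid p* = (Σwᵢpᵢ)/(Σwᵢ).
Σwᵢ = 2190.
Σwᵢxᵢ = 600·5 + 90·1 + 200·1 + 500·6 + 300·3 + 500·2 = 8190.
Σwᵢyᵢ = 600·1 + 90·6 + 200·2 + 500·1 + 300·7 + 500·4 = 6140.
x* = 8190/2190 = 3.74, y* = 6140/2190 = 2.80.

(3.74, 2.80)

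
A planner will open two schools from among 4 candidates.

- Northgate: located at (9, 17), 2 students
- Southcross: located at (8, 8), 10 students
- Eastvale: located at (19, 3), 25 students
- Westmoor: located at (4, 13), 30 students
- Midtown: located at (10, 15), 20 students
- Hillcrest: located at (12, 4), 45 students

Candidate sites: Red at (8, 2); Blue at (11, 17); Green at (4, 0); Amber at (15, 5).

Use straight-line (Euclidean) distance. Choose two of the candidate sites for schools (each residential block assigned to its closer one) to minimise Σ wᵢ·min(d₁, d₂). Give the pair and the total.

Evaluate every pair (each demand assigned to the nearer of the two):
  {Blue, Amber}: total = 620.9
  {Red, Blue}: total = 828.0
  {Red, Amber}: total = 915.7
  {Green, Amber}: total = 970.7
  {Blue, Green}: total = 1165.0
  {Red, Green}: total = 1181.6
Best pair: {Blue, Amber} with total 620.9.

{Blue, Amber}, total 620.9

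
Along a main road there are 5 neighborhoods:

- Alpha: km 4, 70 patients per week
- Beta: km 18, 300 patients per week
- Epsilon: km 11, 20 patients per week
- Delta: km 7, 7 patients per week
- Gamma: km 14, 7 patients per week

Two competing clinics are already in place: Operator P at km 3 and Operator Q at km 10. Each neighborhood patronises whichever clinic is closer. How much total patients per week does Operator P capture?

70

The indifferent point is the midpoint (3+10)/2 = 6.5; neighborhoods left of it (closer to Operator P at 3) go to Operator P, those right go to Operator Q.
  Alpha at 4 (w=70) → Operator P
  Delta at 7 (w=7) → Operator Q
  Epsilon at 11 (w=20) → Operator Q
  Gamma at 14 (w=7) → Operator Q
  Beta at 18 (w=300) → Operator Q
Operator P captures 70; Operator Q captures 334.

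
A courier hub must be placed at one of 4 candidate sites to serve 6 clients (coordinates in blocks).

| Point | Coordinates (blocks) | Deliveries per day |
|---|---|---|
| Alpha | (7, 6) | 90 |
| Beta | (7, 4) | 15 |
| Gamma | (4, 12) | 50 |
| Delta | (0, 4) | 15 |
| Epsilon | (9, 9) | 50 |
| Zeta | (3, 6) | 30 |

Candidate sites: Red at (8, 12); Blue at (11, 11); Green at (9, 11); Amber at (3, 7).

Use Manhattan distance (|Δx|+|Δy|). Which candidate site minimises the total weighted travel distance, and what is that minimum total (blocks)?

Amber, total 1375 blocks

Total weighted distance at each candidate:
  Red (8, 12): total = 1735
  Blue (11, 11): total = 2235
  Green (9, 11): total = 1735
  Amber (3, 7): total = 1375
Minimum is at Amber with total 1375 blocks.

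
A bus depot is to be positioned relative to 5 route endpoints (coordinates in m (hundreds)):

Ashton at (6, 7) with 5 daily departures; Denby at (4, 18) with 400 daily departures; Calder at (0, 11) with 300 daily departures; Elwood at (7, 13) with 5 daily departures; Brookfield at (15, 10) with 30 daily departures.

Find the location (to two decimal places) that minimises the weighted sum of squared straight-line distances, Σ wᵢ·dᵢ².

The minimiser of Σwᵢ‖p−pᵢ‖² is the weighted centroid p* = (Σwᵢpᵢ)/(Σwᵢ).
Σwᵢ = 740.
Σwᵢxᵢ = 5·6 + 400·4 + 300·0 + 5·7 + 30·15 = 2115.
Σwᵢyᵢ = 5·7 + 400·18 + 300·11 + 5·13 + 30·10 = 10900.
x* = 2115/740 = 2.86, y* = 10900/740 = 14.73.

(2.86, 14.73)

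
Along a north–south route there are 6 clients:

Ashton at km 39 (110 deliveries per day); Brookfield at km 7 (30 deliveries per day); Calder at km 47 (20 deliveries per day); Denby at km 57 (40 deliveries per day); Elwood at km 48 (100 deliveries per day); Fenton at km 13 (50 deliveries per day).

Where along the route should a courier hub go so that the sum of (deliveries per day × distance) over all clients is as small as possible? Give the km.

For a sum of weighted absolute distances on a line, the optimum is the weighted median (not the mean). Total weight W = 350; half-weight = 175.
Sort by position and accumulate weight:
  km 7 (Brookfield, w=30) → cum 30
  km 13 (Fenton, w=50) → cum 80
  km 39 (Ashton, w=110) → cum 190  ≥ 175 → median here
  km 47 (Calder, w=20) → cum 210
  km 48 (Elwood, w=100) → cum 310
  km 57 (Denby, w=40) → cum 350
Optimal location: km 39.

x = 39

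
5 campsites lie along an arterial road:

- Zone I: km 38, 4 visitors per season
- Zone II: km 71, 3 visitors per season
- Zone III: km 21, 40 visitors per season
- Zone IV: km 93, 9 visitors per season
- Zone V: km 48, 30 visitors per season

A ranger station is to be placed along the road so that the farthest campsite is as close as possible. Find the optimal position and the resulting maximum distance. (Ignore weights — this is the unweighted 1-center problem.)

location 57, max distance 36

The 1-center on a line is the midpoint of the two extreme points: leftmost at 21, rightmost at 93.
Optimal location = (21 + 93)/2 = 57; maximum distance = (93 − 21)/2 = 36.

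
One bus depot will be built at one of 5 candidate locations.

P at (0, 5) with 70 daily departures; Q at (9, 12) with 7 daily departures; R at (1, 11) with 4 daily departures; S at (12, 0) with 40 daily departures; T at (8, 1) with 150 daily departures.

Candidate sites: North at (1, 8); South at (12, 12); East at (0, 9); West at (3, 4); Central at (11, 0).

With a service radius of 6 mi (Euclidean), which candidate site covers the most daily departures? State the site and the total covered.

Coverage radius r = 6 mi; a point is covered iff (Δx)²+(Δy)² ≤ 6² = 36.
  North (1, 8): covers {P, R} → 74
  South (12, 12): covers {Q} → 7
  East (0, 9): covers {P, R} → 74
  West (3, 4): covers {P, T} → 220
  Central (11, 0): covers {S, T} → 190
Maximum coverage at West: 220 daily departures.

West, covering 220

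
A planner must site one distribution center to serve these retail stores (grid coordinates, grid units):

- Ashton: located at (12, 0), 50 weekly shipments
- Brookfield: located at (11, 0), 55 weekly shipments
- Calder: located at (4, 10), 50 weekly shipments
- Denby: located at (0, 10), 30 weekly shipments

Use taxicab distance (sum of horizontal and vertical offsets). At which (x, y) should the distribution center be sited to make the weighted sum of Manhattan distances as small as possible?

Manhattan distance separates: Σwᵢ(|x−xᵢ|+|y−yᵢ|) = Σwᵢ|x−xᵢ| + Σwᵢ|y−yᵢ|, so x and y are optimised independently as 1-D weighted medians.
Total weight W = 185; half = 92.5.
x-coordinate, sorted with cumulative weight:
  x=0 (Denby, w=30) cum 30
  x=4 (Calder, w=50) cum 80
  x=11 (Brookfield, w=55) cum 135  ← median
  x=12 (Ashton, w=50) cum 185
⇒ x* = 11
y-coordinate, sorted with cumulative weight:
  y=0 (Ashton, w=50) cum 50
  y=0 (Brookfield, w=55) cum 105  ← median
  y=10 (Calder, w=50) cum 155
  y=10 (Denby, w=30) cum 185
⇒ y* = 0

(11, 0)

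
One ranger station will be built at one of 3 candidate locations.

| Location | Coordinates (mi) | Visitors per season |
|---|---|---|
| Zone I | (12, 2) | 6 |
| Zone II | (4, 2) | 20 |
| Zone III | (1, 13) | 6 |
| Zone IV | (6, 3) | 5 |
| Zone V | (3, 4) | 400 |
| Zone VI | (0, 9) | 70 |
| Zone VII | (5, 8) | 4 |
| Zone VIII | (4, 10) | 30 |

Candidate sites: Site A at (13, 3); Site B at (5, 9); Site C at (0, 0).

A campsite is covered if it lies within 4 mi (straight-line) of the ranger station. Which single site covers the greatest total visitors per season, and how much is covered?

Site B, covering 34

Coverage radius r = 4 mi; a point is covered iff (Δx)²+(Δy)² ≤ 4² = 16.
  Site A (13, 3): covers {Zone I} → 6
  Site B (5, 9): covers {Zone VII, Zone VIII} → 34
  Site C (0, 0): covers {none} → 0
Maximum coverage at Site B: 34 visitors per season.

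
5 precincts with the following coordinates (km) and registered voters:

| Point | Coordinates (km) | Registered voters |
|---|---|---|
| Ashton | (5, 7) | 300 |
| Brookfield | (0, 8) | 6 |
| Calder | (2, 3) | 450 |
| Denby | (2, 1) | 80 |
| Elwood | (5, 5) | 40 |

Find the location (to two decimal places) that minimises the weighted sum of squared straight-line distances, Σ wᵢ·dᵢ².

(3.15, 4.31)

The minimiser of Σwᵢ‖p−pᵢ‖² is the weighted centroid p* = (Σwᵢpᵢ)/(Σwᵢ).
Σwᵢ = 876.
Σwᵢxᵢ = 300·5 + 6·0 + 450·2 + 80·2 + 40·5 = 2760.
Σwᵢyᵢ = 300·7 + 6·8 + 450·3 + 80·1 + 40·5 = 3778.
x* = 2760/876 = 3.15, y* = 3778/876 = 4.31.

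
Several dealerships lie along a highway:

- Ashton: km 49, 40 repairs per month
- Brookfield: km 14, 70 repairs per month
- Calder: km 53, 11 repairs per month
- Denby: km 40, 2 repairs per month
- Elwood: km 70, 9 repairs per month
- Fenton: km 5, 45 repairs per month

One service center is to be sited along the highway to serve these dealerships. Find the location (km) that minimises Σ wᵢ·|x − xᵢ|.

For a sum of weighted absolute distances on a line, the optimum is the weighted median (not the mean). Total weight W = 177; half-weight = 88.5.
Sort by position and accumulate weight:
  km 5 (Fenton, w=45) → cum 45
  km 14 (Brookfield, w=70) → cum 115  ≥ 88.5 → median here
  km 40 (Denby, w=2) → cum 117
  km 49 (Ashton, w=40) → cum 157
  km 53 (Calder, w=11) → cum 168
  km 70 (Elwood, w=9) → cum 177
Optimal location: km 14.

x = 14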